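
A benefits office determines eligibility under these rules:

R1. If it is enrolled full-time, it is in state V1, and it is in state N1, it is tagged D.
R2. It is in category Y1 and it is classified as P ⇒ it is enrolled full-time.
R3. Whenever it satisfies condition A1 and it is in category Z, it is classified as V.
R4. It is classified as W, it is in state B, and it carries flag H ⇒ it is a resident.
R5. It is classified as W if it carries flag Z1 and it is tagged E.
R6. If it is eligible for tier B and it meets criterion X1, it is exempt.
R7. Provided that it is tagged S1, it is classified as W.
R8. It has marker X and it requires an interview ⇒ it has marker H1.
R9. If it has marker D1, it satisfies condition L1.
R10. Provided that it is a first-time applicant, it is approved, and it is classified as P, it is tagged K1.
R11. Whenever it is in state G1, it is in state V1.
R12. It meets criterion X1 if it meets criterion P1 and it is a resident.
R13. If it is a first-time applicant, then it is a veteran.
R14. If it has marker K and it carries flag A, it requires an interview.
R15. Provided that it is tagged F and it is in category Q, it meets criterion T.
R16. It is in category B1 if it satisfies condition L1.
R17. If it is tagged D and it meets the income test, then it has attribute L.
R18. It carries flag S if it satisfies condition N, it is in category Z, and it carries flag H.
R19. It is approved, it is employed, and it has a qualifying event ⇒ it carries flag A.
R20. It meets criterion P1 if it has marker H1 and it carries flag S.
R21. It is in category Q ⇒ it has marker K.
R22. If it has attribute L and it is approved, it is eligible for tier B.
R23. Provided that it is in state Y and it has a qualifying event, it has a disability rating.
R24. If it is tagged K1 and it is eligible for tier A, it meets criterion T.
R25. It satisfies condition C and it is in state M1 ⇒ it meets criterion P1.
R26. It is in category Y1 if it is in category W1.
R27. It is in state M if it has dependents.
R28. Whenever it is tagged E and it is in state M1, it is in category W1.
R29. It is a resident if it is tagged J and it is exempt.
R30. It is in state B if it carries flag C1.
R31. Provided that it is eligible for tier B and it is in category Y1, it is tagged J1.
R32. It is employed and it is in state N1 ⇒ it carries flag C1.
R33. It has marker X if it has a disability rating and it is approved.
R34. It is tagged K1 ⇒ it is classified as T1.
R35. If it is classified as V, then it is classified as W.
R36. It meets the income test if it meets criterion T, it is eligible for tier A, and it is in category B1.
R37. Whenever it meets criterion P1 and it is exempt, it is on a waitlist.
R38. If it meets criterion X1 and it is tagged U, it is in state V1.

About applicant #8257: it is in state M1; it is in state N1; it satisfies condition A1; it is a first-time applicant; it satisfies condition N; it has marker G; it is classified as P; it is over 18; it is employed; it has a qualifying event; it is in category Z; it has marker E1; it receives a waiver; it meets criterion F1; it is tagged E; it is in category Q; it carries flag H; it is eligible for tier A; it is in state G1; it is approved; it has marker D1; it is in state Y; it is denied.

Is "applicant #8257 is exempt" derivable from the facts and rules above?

Yes

By R3 (it satisfies condition A1, it is in category Z): it is classified as V.
By R9 (it has marker D1): it satisfies condition L1.
By R10 (it is a first-time applicant, it is approved, it is classified as P): it is tagged K1.
By R11 (it is in state G1): it is in state V1.
By R16 (it satisfies condition L1): it is in category B1.
By R18 (it satisfies condition N, it is in category Z, it carries flag H): it carries flag S.
By R19 (it is approved, it is employed, it has a qualifying event): it carries flag A.
By R21 (it is in category Q): it has marker K.
By R23 (it is in state Y, it has a qualifying event): it has a disability rating.
By R24 (it is tagged K1, it is eligible for tier A): it meets criterion T.
By R28 (it is tagged E, it is in state M1): it is in category W1.
By R32 (it is employed, it is in state N1): it carries flag C1.
By R33 (it has a disability rating, it is approved): it has marker X.
By R35 (it is classified as V): it is classified as W.
By R36 (it meets criterion T, it is eligible for tier A, it is in category B1): it meets the income test.
By R14 (it has marker K, it carries flag A): it requires an interview.
By R26 (it is in category W1): it is in category Y1.
By R30 (it carries flag C1): it is in state B.
By R2 (it is in category Y1, it is classified as P): it is enrolled full-time.
By R4 (it is classified as W, it is in state B, it carries flag H): it is a resident.
By R8 (it has marker X, it requires an interview): it has marker H1.
By R20 (it has marker H1, it carries flag S): it meets criterion P1.
By R1 (it is enrolled full-time, it is in state V1, it is in state N1): it is tagged D.
By R12 (it meets criterion P1, it is a resident): it meets criterion X1.
By R17 (it is tagged D, it meets the income test): it has attribute L.
By R22 (it has attribute L, it is approved): it is eligible for tier B.
By R6 (it is eligible for tier B, it meets criterion X1): it is exempt.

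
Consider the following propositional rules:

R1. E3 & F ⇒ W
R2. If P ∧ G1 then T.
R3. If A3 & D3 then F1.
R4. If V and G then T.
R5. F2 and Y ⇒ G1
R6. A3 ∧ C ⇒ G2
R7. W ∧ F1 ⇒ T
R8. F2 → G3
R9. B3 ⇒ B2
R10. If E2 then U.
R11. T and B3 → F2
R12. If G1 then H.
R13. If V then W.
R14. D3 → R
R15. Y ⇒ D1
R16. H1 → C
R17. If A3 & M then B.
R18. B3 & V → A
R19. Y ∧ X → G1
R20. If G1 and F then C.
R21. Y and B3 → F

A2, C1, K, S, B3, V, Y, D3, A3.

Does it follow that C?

F1  (by R3: A3, D3)
W  (by R13: V)
F  (by R21: Y, B3)
T  (by R7: W, F1)
F2  (by R11: T, B3)
G1  (by R5: F2, Y)
C  (by R20: G1, F)

Yes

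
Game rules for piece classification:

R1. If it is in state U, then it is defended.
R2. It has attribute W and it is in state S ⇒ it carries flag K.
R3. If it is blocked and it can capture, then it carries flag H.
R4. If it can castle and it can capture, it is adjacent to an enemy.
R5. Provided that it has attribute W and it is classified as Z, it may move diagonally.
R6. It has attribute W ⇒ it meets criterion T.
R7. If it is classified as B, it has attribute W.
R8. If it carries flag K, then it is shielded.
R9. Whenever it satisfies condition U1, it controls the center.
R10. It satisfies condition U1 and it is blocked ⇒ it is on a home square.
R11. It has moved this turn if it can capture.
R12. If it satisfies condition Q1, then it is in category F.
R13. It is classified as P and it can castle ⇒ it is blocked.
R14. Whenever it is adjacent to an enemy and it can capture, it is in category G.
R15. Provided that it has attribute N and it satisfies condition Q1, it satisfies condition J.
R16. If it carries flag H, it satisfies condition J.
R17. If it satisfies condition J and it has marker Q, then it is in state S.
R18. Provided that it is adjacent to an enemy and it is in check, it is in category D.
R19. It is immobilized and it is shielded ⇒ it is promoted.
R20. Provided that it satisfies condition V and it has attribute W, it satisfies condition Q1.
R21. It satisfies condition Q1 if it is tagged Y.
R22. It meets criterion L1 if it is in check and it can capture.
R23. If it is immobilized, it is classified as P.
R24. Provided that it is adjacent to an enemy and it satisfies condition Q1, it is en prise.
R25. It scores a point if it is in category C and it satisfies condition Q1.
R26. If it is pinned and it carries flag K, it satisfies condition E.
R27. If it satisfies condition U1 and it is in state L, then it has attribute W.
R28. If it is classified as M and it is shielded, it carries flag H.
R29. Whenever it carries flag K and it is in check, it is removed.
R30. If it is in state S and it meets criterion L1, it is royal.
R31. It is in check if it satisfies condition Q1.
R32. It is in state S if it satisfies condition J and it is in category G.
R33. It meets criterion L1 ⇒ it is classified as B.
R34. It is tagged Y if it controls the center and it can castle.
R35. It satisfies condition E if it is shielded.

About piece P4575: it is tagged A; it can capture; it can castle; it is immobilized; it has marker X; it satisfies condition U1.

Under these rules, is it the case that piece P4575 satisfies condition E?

Yes

By R4 (it can castle, it can capture): it is adjacent to an enemy.
By R9 (it satisfies condition U1): it controls the center.
By R14 (it is adjacent to an enemy, it can capture): it is in category G.
By R23 (it is immobilized): it is classified as P.
By R34 (it controls the center, it can castle): it is tagged Y.
By R13 (it is classified as P, it can castle): it is blocked.
By R21 (it is tagged Y): it satisfies condition Q1.
By R31 (it satisfies condition Q1): it is in check.
By R3 (it is blocked, it can capture): it carries flag H.
By R16 (it carries flag H): it satisfies condition J.
By R22 (it is in check, it can capture): it meets criterion L1.
By R32 (it satisfies condition J, it is in category G): it is in state S.
By R33 (it meets criterion L1): it is classified as B.
By R7 (it is classified as B): it has attribute W.
By R2 (it has attribute W, it is in state S): it carries flag K.
By R8 (it carries flag K): it is shielded.
By R35 (it is shielded): it satisfies condition E.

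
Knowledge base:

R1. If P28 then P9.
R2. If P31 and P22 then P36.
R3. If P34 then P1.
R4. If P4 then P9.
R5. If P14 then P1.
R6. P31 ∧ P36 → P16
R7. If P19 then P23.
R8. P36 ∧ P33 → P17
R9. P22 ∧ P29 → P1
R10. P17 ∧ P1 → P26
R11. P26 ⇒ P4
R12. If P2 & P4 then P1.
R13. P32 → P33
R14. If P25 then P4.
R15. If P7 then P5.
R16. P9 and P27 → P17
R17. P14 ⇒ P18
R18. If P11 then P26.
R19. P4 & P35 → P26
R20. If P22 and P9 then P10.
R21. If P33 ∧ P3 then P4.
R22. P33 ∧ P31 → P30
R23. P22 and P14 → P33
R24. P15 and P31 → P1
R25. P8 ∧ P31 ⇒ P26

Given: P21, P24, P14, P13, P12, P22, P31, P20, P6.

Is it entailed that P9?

P36  (by R2: P31, P22)
P1  (by R5: P14)
P33  (by R23: P22, P14)
P17  (by R8: P36, P33)
P26  (by R10: P17, P1)
P4  (by R11: P26)
P9  (by R4: P4)

Yes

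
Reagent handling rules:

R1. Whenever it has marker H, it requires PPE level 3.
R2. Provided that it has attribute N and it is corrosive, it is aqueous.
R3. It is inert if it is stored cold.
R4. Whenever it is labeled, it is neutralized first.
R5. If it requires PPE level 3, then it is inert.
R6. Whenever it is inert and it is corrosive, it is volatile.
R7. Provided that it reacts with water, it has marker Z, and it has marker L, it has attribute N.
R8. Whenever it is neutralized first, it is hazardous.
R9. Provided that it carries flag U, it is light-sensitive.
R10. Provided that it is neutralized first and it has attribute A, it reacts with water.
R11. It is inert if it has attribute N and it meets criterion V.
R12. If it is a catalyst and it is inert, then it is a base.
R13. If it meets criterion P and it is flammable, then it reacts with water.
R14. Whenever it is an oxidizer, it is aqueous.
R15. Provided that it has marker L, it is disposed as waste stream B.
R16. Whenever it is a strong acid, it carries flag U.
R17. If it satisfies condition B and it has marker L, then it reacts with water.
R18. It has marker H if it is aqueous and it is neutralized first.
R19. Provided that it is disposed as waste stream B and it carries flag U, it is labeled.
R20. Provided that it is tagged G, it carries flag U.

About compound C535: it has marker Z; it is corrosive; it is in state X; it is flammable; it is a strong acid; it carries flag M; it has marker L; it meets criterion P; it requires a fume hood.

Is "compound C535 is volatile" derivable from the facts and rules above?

By R13 (it meets criterion P, it is flammable): it reacts with water.
By R15 (it has marker L): it is disposed as waste stream B.
By R16 (it is a strong acid): it carries flag U.
By R19 (it is disposed as waste stream B, it carries flag U): it is labeled.
By R4 (it is labeled): it is neutralized first.
By R7 (it reacts with water, it has marker Z, it has marker L): it has attribute N.
By R2 (it has attribute N, it is corrosive): it is aqueous.
By R18 (it is aqueous, it is neutralized first): it has marker H.
By R1 (it has marker H): it requires PPE level 3.
By R5 (it requires PPE level 3): it is inert.
By R6 (it is inert, it is corrosive): it is volatile.

Yes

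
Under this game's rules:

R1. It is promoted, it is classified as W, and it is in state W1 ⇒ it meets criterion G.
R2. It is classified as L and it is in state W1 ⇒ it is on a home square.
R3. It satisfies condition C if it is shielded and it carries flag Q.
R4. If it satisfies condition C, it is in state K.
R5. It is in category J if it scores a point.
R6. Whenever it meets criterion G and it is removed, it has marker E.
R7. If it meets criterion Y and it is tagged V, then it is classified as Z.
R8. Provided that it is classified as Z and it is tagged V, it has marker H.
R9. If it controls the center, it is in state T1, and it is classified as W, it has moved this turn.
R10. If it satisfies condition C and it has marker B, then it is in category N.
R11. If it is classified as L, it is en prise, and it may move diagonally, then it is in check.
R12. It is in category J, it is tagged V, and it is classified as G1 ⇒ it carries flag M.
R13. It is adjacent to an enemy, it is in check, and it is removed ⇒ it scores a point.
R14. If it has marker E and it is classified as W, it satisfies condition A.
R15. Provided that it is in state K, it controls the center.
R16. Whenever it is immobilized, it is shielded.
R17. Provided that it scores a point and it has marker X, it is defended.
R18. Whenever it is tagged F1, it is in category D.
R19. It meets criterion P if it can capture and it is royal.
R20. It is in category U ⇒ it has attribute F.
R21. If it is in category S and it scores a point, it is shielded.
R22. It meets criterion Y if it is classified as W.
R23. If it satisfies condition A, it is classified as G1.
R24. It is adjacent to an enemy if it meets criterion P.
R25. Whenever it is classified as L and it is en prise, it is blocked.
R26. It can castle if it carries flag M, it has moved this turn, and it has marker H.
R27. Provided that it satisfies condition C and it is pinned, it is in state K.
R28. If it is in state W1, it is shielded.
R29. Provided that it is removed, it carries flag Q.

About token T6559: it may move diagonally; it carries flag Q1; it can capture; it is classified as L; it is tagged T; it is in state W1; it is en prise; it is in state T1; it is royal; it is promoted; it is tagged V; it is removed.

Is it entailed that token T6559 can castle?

Forward chaining from the given facts derives: is on a home square, is in check, meets criterion P, is adjacent to an enemy, is blocked, is shielded, carries flag Q, satisfies condition C, is in state K, scores a point, controls the center, is in category J.
The only rule concluding "it can castle" is R26, which needs "it carries flag M"; that is never established.

No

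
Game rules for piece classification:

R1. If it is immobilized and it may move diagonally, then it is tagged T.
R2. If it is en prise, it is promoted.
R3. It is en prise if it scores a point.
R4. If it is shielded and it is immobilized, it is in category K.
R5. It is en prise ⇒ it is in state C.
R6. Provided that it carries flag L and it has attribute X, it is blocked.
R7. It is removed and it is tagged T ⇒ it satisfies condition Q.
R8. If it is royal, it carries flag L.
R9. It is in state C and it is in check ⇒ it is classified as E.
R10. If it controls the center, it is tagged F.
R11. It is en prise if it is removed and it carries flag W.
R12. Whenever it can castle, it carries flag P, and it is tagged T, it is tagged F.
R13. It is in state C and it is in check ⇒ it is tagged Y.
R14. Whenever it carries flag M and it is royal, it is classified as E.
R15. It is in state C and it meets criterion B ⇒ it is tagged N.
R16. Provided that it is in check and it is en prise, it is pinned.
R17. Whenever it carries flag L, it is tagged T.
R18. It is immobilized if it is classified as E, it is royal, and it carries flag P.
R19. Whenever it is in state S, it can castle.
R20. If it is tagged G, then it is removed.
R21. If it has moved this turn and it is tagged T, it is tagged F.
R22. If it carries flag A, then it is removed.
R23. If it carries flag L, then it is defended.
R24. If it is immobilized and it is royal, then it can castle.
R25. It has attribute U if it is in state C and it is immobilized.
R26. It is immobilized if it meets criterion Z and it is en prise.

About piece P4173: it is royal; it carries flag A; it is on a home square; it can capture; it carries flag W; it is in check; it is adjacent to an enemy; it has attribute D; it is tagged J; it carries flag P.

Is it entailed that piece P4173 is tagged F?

Yes

By R8 (it is royal): it carries flag L.
By R17 (it carries flag L): it is tagged T.
By R22 (it carries flag A): it is removed.
By R11 (it is removed, it carries flag W): it is en prise.
By R5 (it is en prise): it is in state C.
By R9 (it is in state C, it is in check): it is classified as E.
By R18 (it is classified as E, it is royal, it carries flag P): it is immobilized.
By R24 (it is immobilized, it is royal): it can castle.
By R12 (it can castle, it carries flag P, it is tagged T): it is tagged F.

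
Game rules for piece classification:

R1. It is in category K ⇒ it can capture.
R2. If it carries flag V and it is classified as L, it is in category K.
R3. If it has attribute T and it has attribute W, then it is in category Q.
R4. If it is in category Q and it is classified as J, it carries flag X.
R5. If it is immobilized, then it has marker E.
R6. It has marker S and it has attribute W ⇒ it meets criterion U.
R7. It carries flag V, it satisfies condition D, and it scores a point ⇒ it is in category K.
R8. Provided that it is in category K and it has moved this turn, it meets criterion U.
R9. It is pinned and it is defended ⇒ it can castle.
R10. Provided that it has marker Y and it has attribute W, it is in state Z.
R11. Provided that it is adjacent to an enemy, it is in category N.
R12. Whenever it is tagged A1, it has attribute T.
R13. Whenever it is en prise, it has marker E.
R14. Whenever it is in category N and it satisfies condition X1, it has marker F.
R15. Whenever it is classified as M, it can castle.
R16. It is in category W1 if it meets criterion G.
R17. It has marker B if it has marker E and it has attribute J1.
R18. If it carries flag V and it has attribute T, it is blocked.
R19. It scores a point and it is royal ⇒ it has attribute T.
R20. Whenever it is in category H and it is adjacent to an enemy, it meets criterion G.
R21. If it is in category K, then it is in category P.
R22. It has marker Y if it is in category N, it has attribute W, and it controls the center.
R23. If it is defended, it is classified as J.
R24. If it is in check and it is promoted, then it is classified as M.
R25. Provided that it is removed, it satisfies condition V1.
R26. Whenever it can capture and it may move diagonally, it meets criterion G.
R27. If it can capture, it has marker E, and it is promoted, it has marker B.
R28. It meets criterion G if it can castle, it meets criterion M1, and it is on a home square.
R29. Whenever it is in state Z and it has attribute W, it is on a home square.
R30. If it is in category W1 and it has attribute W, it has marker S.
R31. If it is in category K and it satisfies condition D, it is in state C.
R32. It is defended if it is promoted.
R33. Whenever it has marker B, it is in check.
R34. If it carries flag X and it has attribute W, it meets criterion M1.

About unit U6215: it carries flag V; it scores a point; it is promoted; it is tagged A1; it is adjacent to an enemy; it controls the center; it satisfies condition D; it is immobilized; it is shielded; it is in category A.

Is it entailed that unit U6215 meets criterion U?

No

Forward chaining from the given facts derives: has marker E, is in category K, is in category N, has attribute T, is blocked, is in category P, is in state C, is defended, can capture, is classified as J, has marker B, is in check, is classified as M, can castle.
Rules concluding "it meets criterion U": R6 needs "it has marker S"; R8 needs "it has moved this turn" — none of these are established.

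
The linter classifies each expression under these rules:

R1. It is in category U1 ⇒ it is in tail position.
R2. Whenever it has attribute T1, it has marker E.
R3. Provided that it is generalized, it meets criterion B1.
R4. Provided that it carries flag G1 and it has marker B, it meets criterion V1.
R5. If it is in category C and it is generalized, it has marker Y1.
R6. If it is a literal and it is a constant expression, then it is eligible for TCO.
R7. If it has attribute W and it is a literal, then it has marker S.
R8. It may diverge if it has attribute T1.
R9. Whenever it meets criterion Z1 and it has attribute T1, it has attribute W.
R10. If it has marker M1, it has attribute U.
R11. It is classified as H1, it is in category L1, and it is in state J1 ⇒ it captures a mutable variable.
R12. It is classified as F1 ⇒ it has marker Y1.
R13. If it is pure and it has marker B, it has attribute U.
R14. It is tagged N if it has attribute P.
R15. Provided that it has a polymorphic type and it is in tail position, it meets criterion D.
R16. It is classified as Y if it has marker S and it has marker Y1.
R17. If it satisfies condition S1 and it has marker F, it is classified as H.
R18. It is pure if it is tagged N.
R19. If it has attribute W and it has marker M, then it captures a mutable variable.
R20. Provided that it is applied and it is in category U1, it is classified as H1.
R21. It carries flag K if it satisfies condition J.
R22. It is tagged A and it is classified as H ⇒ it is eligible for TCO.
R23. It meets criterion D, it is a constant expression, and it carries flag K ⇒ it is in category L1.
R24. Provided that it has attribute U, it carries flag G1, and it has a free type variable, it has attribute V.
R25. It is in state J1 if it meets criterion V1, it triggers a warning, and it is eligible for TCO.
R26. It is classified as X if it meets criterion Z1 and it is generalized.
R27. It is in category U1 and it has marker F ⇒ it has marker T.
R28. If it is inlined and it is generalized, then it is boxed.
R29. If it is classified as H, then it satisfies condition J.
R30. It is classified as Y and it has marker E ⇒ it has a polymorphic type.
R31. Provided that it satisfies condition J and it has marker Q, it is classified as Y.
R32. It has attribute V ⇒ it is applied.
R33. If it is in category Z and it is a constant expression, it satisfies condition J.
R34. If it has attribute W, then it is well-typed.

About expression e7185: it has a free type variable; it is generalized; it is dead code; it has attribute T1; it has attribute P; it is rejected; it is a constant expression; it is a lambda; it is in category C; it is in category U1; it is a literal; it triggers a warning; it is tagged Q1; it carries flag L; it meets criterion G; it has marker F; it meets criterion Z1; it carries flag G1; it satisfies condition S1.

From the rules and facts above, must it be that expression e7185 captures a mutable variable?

Forward chaining from the given facts derives: is in tail position, has marker E, meets criterion B1, has marker Y1, is eligible for TCO, may diverge, has attribute W, is tagged N, is classified as H, is pure, is classified as X, has marker T, satisfies condition J, is well-typed, has marker S, is classified as Y, carries flag K, has a polymorphic type, meets criterion D, is in category L1.
Rules concluding "it captures a mutable variable": R11 needs "it is classified as H1"; R19 needs "it has marker M" — none of these are established.

No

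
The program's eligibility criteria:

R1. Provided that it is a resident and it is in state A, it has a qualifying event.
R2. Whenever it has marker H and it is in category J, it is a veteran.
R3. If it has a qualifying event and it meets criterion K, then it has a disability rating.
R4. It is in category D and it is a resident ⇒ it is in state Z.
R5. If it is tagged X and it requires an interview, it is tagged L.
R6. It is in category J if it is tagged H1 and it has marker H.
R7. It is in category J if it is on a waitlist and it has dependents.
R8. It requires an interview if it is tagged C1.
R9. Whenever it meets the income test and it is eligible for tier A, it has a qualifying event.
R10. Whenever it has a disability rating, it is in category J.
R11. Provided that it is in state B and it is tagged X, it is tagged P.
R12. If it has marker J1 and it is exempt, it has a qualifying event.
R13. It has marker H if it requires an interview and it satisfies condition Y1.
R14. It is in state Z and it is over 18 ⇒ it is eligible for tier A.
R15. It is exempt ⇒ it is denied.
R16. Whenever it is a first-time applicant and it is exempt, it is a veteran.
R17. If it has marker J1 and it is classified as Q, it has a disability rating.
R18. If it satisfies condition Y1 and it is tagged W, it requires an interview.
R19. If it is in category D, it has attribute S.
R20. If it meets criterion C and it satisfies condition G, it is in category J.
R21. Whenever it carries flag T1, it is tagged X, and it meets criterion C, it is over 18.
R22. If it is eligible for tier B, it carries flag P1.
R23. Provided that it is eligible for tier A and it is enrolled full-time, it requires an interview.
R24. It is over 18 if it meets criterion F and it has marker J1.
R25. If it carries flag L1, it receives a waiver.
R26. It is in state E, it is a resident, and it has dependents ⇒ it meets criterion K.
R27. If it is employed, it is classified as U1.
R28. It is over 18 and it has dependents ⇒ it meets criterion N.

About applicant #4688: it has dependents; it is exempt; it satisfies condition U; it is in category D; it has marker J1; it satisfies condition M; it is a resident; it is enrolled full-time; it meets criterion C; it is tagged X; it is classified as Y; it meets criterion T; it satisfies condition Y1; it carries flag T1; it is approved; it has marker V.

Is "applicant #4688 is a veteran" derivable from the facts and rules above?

Forward chaining from the given facts derives: is in state Z, has a qualifying event, is denied, has attribute S, is over 18, meets criterion N, is eligible for tier A, requires an interview, is tagged L, has marker H.
Rules concluding "it is a veteran": R2 needs "it is in category J"; R16 needs "it is a first-time applicant" — none of these are established.

No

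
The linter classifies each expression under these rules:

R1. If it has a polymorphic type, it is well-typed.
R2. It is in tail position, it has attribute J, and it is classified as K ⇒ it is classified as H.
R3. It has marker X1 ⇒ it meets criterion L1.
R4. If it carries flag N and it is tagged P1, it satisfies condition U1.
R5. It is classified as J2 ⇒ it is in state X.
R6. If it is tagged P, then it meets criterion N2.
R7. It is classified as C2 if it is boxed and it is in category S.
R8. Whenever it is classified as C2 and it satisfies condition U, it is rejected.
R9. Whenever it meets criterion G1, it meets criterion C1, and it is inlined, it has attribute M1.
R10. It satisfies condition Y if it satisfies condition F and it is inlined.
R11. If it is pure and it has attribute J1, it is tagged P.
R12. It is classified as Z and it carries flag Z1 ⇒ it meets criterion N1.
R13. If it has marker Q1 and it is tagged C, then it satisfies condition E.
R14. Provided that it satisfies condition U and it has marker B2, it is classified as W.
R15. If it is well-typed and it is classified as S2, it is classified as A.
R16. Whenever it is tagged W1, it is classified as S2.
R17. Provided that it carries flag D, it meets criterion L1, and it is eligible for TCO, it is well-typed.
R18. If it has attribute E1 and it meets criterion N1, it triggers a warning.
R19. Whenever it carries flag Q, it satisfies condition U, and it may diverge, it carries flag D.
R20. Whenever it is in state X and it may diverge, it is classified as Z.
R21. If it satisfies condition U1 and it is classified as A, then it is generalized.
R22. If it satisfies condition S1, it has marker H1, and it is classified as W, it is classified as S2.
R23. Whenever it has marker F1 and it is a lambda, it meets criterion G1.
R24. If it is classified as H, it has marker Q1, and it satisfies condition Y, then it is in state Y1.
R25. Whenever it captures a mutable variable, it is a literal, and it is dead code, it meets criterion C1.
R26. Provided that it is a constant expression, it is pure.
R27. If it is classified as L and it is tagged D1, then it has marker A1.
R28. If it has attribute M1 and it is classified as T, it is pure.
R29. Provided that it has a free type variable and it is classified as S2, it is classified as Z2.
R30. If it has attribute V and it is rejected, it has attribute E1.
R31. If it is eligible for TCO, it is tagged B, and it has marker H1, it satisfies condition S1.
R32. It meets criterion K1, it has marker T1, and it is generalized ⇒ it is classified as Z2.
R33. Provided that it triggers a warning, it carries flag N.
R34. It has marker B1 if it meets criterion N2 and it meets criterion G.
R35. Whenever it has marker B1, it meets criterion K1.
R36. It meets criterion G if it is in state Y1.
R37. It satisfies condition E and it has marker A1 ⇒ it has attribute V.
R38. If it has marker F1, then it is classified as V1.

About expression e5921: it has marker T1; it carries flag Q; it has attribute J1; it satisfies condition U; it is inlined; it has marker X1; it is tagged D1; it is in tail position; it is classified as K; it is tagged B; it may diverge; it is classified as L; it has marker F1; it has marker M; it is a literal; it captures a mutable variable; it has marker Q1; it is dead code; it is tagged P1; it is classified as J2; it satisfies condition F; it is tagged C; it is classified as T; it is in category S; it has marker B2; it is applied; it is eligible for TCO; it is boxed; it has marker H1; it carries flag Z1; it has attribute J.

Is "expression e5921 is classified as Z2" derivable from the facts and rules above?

Forward chaining from the given facts derives: is classified as H, meets criterion L1, is in state X, is classified as C2, is rejected, satisfies condition Y, satisfies condition E, is classified as W, carries flag D, is classified as Z, is in state Y1, meets criterion C1, has marker A1, satisfies condition S1, meets criterion G, has attribute V, is classified as V1, meets criterion N1, is well-typed, is classified as S2, has attribute E1, is classified as A, triggers a warning, carries flag N, satisfies condition U1, is generalized.
Rules concluding "it is classified as Z2": R29 needs "it has a free type variable"; R32 needs "it meets criterion K1" — none of these are established.

No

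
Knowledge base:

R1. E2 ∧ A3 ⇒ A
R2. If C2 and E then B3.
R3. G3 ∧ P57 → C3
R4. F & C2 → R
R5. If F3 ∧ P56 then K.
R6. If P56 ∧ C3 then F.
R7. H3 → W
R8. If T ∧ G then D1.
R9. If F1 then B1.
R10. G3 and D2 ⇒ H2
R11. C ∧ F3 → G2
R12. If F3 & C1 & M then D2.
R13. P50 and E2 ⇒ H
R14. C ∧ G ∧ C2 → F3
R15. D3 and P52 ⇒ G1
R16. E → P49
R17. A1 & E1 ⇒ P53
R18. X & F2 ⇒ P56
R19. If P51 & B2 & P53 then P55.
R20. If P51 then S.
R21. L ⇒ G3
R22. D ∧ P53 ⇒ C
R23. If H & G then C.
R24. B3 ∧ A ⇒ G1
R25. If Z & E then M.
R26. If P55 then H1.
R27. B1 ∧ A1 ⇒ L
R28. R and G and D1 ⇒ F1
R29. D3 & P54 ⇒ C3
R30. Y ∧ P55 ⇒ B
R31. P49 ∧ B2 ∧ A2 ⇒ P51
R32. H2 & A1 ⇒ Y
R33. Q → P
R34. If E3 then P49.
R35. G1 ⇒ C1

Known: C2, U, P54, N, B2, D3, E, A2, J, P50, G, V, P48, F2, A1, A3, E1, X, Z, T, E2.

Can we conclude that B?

A  (by R1: E2, A3)
B3  (by R2: C2, E)
D1  (by R8: T, G)
H  (by R13: P50, E2)
P49  (by R16: E)
P53  (by R17: A1, E1)
P56  (by R18: X, F2)
C  (by R23: H, G)
G1  (by R24: B3, A)
M  (by R25: Z, E)
C3  (by R29: D3, P54)
P51  (by R31: P49, B2, A2)
C1  (by R35: G1)
F  (by R6: P56, C3)
F3  (by R14: C, G, C2)
P55  (by R19: P51, B2, P53)
R  (by R4: F, C2)
D2  (by R12: F3, C1, M)
F1  (by R28: R, G, D1)
B1  (by R9: F1)
L  (by R27: B1, A1)
G3  (by R21: L)
H2  (by R10: G3, D2)
Y  (by R32: H2, A1)
B  (by R30: Y, P55)

Yes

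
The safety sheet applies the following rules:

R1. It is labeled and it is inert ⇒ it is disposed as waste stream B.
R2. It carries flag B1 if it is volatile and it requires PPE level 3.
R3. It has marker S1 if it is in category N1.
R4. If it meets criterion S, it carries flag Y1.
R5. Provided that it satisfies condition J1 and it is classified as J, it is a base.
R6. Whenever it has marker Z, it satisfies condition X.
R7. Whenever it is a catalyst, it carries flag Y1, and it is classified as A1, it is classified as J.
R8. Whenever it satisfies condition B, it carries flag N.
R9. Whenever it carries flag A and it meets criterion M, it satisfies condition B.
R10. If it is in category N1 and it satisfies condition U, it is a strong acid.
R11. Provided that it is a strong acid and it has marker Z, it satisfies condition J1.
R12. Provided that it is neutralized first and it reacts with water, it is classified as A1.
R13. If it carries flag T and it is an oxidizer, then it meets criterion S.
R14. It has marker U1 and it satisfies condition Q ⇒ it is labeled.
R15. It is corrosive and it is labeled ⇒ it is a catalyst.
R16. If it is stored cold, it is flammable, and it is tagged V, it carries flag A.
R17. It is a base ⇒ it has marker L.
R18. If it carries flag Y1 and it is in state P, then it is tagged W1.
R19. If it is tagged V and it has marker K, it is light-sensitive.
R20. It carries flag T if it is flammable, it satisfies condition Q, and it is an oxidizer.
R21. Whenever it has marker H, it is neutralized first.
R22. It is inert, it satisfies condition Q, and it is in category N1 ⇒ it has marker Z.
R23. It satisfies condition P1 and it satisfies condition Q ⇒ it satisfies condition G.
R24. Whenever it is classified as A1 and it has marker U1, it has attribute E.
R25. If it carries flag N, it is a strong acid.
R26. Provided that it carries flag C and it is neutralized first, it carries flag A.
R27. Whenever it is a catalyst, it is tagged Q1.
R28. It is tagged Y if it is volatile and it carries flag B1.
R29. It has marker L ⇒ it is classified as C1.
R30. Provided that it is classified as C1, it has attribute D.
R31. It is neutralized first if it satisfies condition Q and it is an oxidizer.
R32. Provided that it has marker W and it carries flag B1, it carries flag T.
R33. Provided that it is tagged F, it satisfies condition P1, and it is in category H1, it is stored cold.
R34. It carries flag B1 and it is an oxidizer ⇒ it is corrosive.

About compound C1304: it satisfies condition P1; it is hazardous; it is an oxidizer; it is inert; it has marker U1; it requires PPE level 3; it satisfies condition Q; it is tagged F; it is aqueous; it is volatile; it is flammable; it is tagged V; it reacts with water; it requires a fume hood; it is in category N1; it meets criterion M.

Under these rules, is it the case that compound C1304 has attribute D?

No

Forward chaining from the given facts derives: carries flag B1, has marker S1, is labeled, carries flag T, has marker Z, satisfies condition G, is tagged Y, is neutralized first, is corrosive, is disposed as waste stream B, satisfies condition X, is classified as A1, meets criterion S, is a catalyst, has attribute E, is tagged Q1, carries flag Y1, is classified as J.
The only rule concluding "it has attribute D" is R30, which needs "it is classified as C1"; that is never established.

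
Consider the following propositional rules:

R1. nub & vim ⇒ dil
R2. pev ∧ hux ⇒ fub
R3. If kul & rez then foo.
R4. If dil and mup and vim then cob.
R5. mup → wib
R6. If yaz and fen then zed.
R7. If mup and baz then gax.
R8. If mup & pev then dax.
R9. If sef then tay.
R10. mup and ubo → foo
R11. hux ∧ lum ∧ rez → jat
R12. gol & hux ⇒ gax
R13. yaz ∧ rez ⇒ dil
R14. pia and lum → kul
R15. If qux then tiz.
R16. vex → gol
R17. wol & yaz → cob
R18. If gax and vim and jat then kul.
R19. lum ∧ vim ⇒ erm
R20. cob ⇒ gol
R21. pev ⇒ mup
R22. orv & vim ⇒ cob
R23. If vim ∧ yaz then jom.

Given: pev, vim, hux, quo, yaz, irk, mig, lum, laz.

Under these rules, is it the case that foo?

No

Forward chaining from the given facts derives: fub, erm, mup, jom, wib, dax.
Rules concluding foo: R3 needs kul; R10 needs ubo — none of these are established.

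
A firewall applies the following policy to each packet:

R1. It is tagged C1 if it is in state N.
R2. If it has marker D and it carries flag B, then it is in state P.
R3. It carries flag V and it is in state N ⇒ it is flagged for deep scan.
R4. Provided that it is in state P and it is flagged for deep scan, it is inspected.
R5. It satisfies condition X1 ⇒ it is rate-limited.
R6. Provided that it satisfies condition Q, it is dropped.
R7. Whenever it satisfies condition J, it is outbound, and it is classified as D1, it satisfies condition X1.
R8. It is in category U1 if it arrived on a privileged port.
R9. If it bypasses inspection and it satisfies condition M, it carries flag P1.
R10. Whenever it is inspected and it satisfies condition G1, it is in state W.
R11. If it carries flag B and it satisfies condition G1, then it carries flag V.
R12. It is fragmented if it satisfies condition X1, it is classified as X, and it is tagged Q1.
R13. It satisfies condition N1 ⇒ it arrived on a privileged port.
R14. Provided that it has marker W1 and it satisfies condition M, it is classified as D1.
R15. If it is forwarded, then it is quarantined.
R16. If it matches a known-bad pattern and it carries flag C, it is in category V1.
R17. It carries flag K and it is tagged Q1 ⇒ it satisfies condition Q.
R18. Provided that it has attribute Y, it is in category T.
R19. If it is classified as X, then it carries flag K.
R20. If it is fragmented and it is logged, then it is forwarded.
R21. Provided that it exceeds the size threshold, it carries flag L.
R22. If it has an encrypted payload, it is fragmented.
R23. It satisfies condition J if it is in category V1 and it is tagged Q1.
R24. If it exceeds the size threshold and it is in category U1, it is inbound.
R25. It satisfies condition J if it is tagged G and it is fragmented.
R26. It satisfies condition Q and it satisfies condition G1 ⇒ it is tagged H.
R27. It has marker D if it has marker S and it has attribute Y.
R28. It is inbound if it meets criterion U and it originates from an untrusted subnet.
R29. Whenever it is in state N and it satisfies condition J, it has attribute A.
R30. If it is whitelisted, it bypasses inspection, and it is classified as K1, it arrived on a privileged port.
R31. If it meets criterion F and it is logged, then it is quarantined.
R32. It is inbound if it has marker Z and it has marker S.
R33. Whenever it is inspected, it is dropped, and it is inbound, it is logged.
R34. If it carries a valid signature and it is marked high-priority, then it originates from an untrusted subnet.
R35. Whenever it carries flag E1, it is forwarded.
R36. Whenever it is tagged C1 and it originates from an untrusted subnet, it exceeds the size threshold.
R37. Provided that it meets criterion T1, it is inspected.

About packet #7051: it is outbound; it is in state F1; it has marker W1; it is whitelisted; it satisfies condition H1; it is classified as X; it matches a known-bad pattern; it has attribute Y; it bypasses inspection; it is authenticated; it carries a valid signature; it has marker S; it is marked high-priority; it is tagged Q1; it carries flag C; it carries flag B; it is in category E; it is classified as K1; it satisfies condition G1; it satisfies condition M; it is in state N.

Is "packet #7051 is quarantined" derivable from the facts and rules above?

By R1 (it is in state N): it is tagged C1.
By R11 (it carries flag B, it satisfies condition G1): it carries flag V.
By R14 (it has marker W1, it satisfies condition M): it is classified as D1.
By R16 (it matches a known-bad pattern, it carries flag C): it is in category V1.
By R19 (it is classified as X): it carries flag K.
By R23 (it is in category V1, it is tagged Q1): it satisfies condition J.
By R27 (it has marker S, it has attribute Y): it has marker D.
By R30 (it is whitelisted, it bypasses inspection, it is classified as K1): it arrived on a privileged port.
By R34 (it carries a valid signature, it is marked high-priority): it originates from an untrusted subnet.
By R36 (it is tagged C1, it originates from an untrusted subnet): it exceeds the size threshold.
By R2 (it has marker D, it carries flag B): it is in state P.
By R3 (it carries flag V, it is in state N): it is flagged for deep scan.
By R4 (it is in state P, it is flagged for deep scan): it is inspected.
By R7 (it satisfies condition J, it is outbound, it is classified as D1): it satisfies condition X1.
By R8 (it arrived on a privileged port): it is in category U1.
By R12 (it satisfies condition X1, it is classified as X, it is tagged Q1): it is fragmented.
By R17 (it carries flag K, it is tagged Q1): it satisfies condition Q.
By R24 (it exceeds the size threshold, it is in category U1): it is inbound.
By R6 (it satisfies condition Q): it is dropped.
By R33 (it is inspected, it is dropped, it is inbound): it is logged.
By R20 (it is fragmented, it is logged): it is forwarded.
By R15 (it is forwarded): it is quarantined.

Yes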